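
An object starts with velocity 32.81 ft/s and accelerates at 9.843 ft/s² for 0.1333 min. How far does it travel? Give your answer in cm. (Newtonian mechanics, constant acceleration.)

v₀ = 32.81 ft/s × 0.3048 = 10.0005 m/s
a = 9.843 ft/s² × 0.3048 = 3.00015 m/s²
t = 0.1333 min × 60.0 = 7.998 s
d = v₀ × t + ½ × a × t² = 10.0005 × 7.998 + 0.5 × 3.00015 × 7.998² = 175.941 m
d = 175.941 m / 0.01 = 17590 cm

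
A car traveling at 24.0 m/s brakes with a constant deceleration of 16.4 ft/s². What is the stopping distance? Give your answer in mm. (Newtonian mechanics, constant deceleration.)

a = 16.4 ft/s² × 0.3048 = 4.99872 m/s²
d = v₀² / (2a) = 24.0² / (2 × 4.99872) = 576.0 / 9.99744 = 57.6147 m
d = 57.6147 m / 0.001 = 57610 mm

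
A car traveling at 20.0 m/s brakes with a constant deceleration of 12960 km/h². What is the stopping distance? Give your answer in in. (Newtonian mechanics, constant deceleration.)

a = 12960 km/h² × 7.716049382716049e-05 = 1.0 m/s²
d = v₀² / (2a) = 20.0² / (2 × 1.0) = 400.0 / 2.0 = 200.0 m
d = 200.0 m / 0.0254 = 7874 in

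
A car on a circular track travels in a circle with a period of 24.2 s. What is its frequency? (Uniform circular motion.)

f = 1/T = 1/24.2 = 0.0413 Hz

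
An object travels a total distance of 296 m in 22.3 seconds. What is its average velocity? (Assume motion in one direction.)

v_avg = Δd / Δt = 296 / 22.3 = 13.27 m/s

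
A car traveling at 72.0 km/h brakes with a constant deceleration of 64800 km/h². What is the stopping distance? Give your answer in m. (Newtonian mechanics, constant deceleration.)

v₀ = 72.0 km/h × 0.2777777777777778 = 20.0 m/s
a = 64800 km/h² × 7.716049382716049e-05 = 5.0 m/s²
d = v₀² / (2a) = 20.0² / (2 × 5.0) = 400.0 / 10.0 = 40.0 m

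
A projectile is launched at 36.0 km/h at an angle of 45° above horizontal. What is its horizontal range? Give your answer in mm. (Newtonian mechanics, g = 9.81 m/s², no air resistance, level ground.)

v₀ = 36.0 km/h × 0.2777777777777778 = 10.0 m/s
R = v₀² × sin(2θ) / g = 10.0² × sin(2 × 45°) / 9.81 = 100.0 × 1.0 / 9.81 = 10.1937 m
R = 10.1937 m / 0.001 = 10190 mm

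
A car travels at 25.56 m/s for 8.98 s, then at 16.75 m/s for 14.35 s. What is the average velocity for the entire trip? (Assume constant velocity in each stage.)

d₁ = v₁t₁ = 25.56 × 8.98 = 229.5288 m
d₂ = v₂t₂ = 16.75 × 14.35 = 240.3625 m
d_total = 469.8913 m, t_total = 23.33 s
v_avg = d_total/t_total = 469.8913/23.33 = 20.14 m/s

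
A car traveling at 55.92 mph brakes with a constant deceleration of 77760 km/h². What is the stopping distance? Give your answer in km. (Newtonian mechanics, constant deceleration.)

v₀ = 55.92 mph × 0.44704 = 24.9985 m/s
a = 77760 km/h² × 7.716049382716049e-05 = 6.0 m/s²
d = v₀² / (2a) = 24.9985² / (2 × 6.0) = 624.925 / 12.0 = 52.0771 m
d = 52.0771 m / 1000.0 = 0.05208 km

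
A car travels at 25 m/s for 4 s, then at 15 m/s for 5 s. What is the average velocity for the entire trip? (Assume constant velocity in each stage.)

d₁ = v₁t₁ = 25 × 4 = 100 m
d₂ = v₂t₂ = 15 × 5 = 75 m
d_total = 175 m, t_total = 9 s
v_avg = d_total/t_total = 175/9 = 19.44 m/s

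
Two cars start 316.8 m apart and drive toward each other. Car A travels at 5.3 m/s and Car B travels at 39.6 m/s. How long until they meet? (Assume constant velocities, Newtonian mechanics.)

Combined speed: v_combined = 5.3 + 39.6 = 44.9 m/s
Time to meet: t = d/v_combined = 316.8/44.9 = 7.06 s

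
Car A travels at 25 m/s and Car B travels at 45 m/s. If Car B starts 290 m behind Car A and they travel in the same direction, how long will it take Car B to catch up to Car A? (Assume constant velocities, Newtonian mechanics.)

Relative speed: v_rel = 45 - 25 = 20 m/s
Time to catch: t = d₀/v_rel = 290/20 = 14.5 s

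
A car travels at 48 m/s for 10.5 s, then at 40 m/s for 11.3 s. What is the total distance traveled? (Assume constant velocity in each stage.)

d₁ = v₁t₁ = 48 × 10.5 = 504.0 m
d₂ = v₂t₂ = 40 × 11.3 = 452.0 m
d_total = 504.0 + 452.0 = 956.0 m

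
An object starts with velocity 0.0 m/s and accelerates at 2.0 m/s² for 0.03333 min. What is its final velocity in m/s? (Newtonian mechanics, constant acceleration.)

t = 0.03333 min × 60.0 = 1.9998 s
v = v₀ + a × t = 0.0 + 2.0 × 1.9998 = 4.0 m/s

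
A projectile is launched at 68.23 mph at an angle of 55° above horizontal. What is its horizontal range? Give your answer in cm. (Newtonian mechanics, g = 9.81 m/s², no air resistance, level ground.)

v₀ = 68.23 mph × 0.44704 = 30.5015 m/s
R = v₀² × sin(2θ) / g = 30.5015² × sin(2 × 55°) / 9.81 = 930.342 × 0.939693 / 9.81 = 89.1168 m
R = 89.1168 m / 0.01 = 8912 cm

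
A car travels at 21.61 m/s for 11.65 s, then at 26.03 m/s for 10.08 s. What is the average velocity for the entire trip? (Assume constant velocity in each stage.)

d₁ = v₁t₁ = 21.61 × 11.65 = 251.7565 m
d₂ = v₂t₂ = 26.03 × 10.08 = 262.3824 m
d_total = 514.1389 m, t_total = 21.73 s
v_avg = d_total/t_total = 514.1389/21.73 = 23.66 m/s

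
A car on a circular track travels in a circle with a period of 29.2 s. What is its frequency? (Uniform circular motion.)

f = 1/T = 1/29.2 = 0.0342 Hz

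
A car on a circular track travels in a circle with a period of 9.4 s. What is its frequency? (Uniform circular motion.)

f = 1/T = 1/9.4 = 0.1064 Hz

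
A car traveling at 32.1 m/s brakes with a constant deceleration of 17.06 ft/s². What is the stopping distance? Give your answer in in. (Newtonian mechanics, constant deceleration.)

a = 17.06 ft/s² × 0.3048 = 5.19989 m/s²
d = v₀² / (2a) = 32.1² / (2 × 5.19989) = 1030.41 / 10.3998 = 99.0798 m
d = 99.0798 m / 0.0254 = 3901 in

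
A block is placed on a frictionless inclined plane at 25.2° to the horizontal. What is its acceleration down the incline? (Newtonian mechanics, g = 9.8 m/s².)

a = g sin(θ) = 9.8 × sin(25.2°) = 9.8 × 0.4258 = 4.17 m/s²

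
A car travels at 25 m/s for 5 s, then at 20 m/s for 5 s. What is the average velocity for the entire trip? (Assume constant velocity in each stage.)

d₁ = v₁t₁ = 25 × 5 = 125 m
d₂ = v₂t₂ = 20 × 5 = 100 m
d_total = 225 m, t_total = 10 s
v_avg = d_total/t_total = 225/10 = 22.5 m/s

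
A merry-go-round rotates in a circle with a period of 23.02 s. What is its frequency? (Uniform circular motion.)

f = 1/T = 1/23.02 = 0.0434 Hz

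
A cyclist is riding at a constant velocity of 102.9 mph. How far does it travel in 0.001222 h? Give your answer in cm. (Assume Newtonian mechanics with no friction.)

v = 102.9 mph × 0.44704 = 46.0004 m/s
t = 0.001222 h × 3600.0 = 4.3992 s
d = v × t = 46.0004 × 4.3992 = 202.365 m
d = 202.365 m / 0.01 = 20240 cm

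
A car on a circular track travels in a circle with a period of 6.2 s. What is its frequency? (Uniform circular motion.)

f = 1/T = 1/6.2 = 0.1613 Hz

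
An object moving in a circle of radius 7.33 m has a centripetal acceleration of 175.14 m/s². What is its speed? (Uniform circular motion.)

v = √(a_c × r) = √(175.14 × 7.33) = 35.83 m/s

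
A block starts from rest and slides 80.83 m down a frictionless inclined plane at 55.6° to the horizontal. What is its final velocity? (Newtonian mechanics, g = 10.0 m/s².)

a = g sin(θ) = 10.0 × sin(55.6°) = 8.2511 m/s²
v = √(2ad) = √(2 × 8.2511 × 80.83) = 36.52 m/s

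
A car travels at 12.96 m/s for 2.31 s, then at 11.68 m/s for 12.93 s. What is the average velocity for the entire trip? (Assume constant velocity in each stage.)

d₁ = v₁t₁ = 12.96 × 2.31 = 29.9376 m
d₂ = v₂t₂ = 11.68 × 12.93 = 151.0224 m
d_total = 180.96 m, t_total = 15.24 s
v_avg = d_total/t_total = 180.96/15.24 = 11.87 m/s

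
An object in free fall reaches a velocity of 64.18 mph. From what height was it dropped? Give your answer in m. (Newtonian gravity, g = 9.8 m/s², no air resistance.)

v = 64.18 mph × 0.44704 = 28.691 m/s
h = v² / (2g) = 28.691² / (2 × 9.8) = 42.0 m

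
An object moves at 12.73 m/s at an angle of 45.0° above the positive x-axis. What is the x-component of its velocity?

vₓ = v cos(θ) = 12.73 × cos(45.0°) = 9.0 m/s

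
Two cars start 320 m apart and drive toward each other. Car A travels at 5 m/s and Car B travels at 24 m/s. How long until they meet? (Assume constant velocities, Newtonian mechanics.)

Combined speed: v_combined = 5 + 24 = 29 m/s
Time to meet: t = d/v_combined = 320/29 = 11.03 s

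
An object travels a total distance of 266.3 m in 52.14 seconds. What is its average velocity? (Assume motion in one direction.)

v_avg = Δd / Δt = 266.3 / 52.14 = 5.11 m/s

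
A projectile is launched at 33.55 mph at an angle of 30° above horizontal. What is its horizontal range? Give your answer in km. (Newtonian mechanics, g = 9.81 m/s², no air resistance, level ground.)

v₀ = 33.55 mph × 0.44704 = 14.9982 m/s
R = v₀² × sin(2θ) / g = 14.9982² × sin(2 × 30°) / 9.81 = 224.946 × 0.866025 / 9.81 = 19.8582 m
R = 19.8582 m / 1000.0 = 0.01986 km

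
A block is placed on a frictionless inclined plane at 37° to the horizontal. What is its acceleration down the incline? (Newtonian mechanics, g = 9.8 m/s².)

a = g sin(θ) = 9.8 × sin(37°) = 9.8 × 0.6018 = 5.9 m/s²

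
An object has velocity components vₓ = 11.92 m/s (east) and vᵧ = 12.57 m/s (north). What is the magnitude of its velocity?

|v| = √(vₓ² + vᵧ²) = √(11.92² + 12.57²) = √(300.0913) = 17.32 m/s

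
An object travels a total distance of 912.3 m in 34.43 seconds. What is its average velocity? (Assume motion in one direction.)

v_avg = Δd / Δt = 912.3 / 34.43 = 26.5 m/s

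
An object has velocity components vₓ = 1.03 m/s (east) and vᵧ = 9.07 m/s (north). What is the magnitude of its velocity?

|v| = √(vₓ² + vᵧ²) = √(1.03² + 9.07²) = √(83.3258) = 9.13 m/s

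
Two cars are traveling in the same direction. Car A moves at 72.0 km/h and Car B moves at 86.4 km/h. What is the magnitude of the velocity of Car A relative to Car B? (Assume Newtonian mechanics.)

v_rel = |v_A - v_B| = |72.0 - 86.4| = 14.4 km/h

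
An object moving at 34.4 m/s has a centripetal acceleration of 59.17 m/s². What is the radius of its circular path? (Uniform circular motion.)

r = v²/a_c = 34.4²/59.17 = 20.0 m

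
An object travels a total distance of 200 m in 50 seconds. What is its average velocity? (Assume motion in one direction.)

v_avg = Δd / Δt = 200 / 50 = 4.0 m/s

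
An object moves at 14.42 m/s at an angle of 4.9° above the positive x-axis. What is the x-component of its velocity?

vₓ = v cos(θ) = 14.42 × cos(4.9°) = 14.37 m/s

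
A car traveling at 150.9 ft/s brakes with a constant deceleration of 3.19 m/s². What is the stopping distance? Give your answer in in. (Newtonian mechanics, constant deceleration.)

v₀ = 150.9 ft/s × 0.3048 = 45.9943 m/s
d = v₀² / (2a) = 45.9943² / (2 × 3.19) = 2115.48 / 6.38 = 331.58 m
d = 331.58 m / 0.0254 = 13050 in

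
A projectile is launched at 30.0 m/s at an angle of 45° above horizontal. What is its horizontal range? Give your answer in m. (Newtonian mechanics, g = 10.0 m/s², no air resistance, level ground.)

R = v₀² × sin(2θ) / g = 30.0² × sin(2 × 45°) / 10.0 = 900.0 × 1.0 / 10.0 = 90.0 m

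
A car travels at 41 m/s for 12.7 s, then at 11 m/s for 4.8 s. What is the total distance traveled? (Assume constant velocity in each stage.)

d₁ = v₁t₁ = 41 × 12.7 = 520.7 m
d₂ = v₂t₂ = 11 × 4.8 = 52.8 m
d_total = 520.7 + 52.8 = 573.5 m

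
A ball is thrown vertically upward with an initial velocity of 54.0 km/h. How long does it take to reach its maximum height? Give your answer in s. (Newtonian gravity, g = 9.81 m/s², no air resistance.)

v₀ = 54.0 km/h × 0.2777777777777778 = 15.0 m/s
t_up = v₀ / g = 15.0 / 9.81 = 1.529 s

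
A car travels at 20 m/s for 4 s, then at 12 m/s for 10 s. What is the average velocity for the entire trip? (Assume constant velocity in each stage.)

d₁ = v₁t₁ = 20 × 4 = 80 m
d₂ = v₂t₂ = 12 × 10 = 120 m
d_total = 200 m, t_total = 14 s
v_avg = d_total/t_total = 200/14 = 14.29 m/s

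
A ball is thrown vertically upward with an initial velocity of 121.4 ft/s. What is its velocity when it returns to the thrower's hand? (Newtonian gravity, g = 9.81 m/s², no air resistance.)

By conservation of energy (no air resistance), the ball returns to the throw height with the same speed as launch, but directed downward.
|v_ground| = v₀ = 121.4 ft/s
v_ground = 121.4 ft/s (downward)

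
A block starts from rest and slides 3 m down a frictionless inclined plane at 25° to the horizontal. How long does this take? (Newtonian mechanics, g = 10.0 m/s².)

a = g sin(θ) = 10.0 × sin(25°) = 4.2262 m/s²
t = √(2d/a) = √(2 × 3 / 4.2262) = 1.19 s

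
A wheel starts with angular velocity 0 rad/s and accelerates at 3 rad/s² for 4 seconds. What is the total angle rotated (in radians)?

θ = ω₀t + ½αt² = 0×4 + ½×3×4² = 24.0 rad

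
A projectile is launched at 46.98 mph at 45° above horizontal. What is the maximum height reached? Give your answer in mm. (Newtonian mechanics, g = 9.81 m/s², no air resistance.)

v₀ = 46.98 mph × 0.44704 = 21.0019 m/s
H = v₀² × sin²(θ) / (2g) = 21.0019² × sin(45°)² / (2 × 9.81) = 441.08 × 0.5 / 19.62 = 11.2406 m
H = 11.2406 m / 0.001 = 11240 mm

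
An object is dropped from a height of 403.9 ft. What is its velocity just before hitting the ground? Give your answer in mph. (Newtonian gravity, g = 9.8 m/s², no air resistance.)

h = 403.9 ft × 0.3048 = 123.109 m
v = √(2gh) = √(2 × 9.8 × 123.109) = 49.1216 m/s
v = 49.1216 m/s / 0.44704 = 109.9 mph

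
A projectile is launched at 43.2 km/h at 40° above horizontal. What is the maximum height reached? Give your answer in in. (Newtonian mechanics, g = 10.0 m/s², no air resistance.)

v₀ = 43.2 km/h × 0.2777777777777778 = 12.0 m/s
H = v₀² × sin²(θ) / (2g) = 12.0² × sin(40°)² / (2 × 10.0) = 144.0 × 0.413176 / 20.0 = 2.97487 m
H = 2.97487 m / 0.0254 = 117.1 in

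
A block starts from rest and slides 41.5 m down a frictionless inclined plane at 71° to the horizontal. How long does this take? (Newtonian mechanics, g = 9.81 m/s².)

a = g sin(θ) = 9.81 × sin(71°) = 9.2755 m/s²
t = √(2d/a) = √(2 × 41.5 / 9.2755) = 2.99 s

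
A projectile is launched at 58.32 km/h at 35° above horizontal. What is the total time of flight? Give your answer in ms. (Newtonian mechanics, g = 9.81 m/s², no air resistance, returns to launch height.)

v₀ = 58.32 km/h × 0.2777777777777778 = 16.2 m/s
T = 2 × v₀ × sin(θ) / g = 2 × 16.2 × sin(35°) / 9.81 = 2 × 16.2 × 0.573576 / 9.81 = 1.89438 s
T = 1.89438 s / 0.001 = 1894 ms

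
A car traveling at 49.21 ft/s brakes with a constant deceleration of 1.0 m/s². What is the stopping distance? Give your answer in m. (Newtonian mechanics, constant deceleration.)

v₀ = 49.21 ft/s × 0.3048 = 14.9992 m/s
d = v₀² / (2a) = 14.9992² / (2 × 1.0) = 224.976 / 2.0 = 112.5 m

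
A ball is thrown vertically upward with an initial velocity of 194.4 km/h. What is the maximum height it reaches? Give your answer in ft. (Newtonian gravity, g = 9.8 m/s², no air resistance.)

v₀ = 194.4 km/h × 0.2777777777777778 = 54.0 m/s
h_max = v₀² / (2g) = 54.0² / (2 × 9.8) = 2916.0 / 19.6 = 148.776 m
h_max = 148.776 m / 0.3048 = 488.1 ft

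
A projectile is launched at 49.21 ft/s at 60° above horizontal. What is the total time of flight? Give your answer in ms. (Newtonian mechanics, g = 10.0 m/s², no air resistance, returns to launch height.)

v₀ = 49.21 ft/s × 0.3048 = 14.9992 m/s
T = 2 × v₀ × sin(θ) / g = 2 × 14.9992 × sin(60°) / 10.0 = 2 × 14.9992 × 0.866025 / 10.0 = 2.59794 s
T = 2.59794 s / 0.001 = 2598 ms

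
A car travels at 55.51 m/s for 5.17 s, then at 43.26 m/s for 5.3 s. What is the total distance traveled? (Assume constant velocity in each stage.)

d₁ = v₁t₁ = 55.51 × 5.17 = 286.9867 m
d₂ = v₂t₂ = 43.26 × 5.3 = 229.278 m
d_total = 286.9867 + 229.278 = 516.26 m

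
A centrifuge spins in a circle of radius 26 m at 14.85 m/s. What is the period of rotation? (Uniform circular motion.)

T = 2πr/v = 2π×26/14.85 = 11.0 s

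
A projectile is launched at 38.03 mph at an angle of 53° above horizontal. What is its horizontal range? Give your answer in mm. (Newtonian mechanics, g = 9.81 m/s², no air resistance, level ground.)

v₀ = 38.03 mph × 0.44704 = 17.0009 m/s
R = v₀² × sin(2θ) / g = 17.0009² × sin(2 × 53°) / 9.81 = 289.031 × 0.961262 / 9.81 = 28.3216 m
R = 28.3216 m / 0.001 = 28320 mm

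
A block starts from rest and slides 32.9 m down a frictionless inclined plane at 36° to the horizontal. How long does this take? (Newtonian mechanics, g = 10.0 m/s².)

a = g sin(θ) = 10.0 × sin(36°) = 5.8779 m/s²
t = √(2d/a) = √(2 × 32.9 / 5.8779) = 3.35 s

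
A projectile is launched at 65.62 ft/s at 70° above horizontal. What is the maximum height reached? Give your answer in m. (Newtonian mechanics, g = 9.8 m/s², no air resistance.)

v₀ = 65.62 ft/s × 0.3048 = 20.001 m/s
H = v₀² × sin²(θ) / (2g) = 20.001² × sin(70°)² / (2 × 9.8) = 400.04 × 0.883022 / 19.6 = 18.02 m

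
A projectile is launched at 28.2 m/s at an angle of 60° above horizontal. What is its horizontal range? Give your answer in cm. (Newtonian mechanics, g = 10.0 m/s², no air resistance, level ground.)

R = v₀² × sin(2θ) / g = 28.2² × sin(2 × 60°) / 10.0 = 795.24 × 0.866025 / 10.0 = 68.8698 m
R = 68.8698 m / 0.01 = 6887 cm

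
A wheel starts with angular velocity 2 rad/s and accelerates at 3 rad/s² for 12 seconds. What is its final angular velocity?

ω = ω₀ + αt = 2 + 3 × 12 = 38 rad/s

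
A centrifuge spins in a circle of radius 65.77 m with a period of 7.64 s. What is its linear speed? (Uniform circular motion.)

v = 2πr/T = 2π×65.77/7.64 = 54.09 m/s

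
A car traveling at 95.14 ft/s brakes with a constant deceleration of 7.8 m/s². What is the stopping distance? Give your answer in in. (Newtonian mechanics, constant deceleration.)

v₀ = 95.14 ft/s × 0.3048 = 28.9987 m/s
d = v₀² / (2a) = 28.9987² / (2 × 7.8) = 840.925 / 15.6 = 53.9054 m
d = 53.9054 m / 0.0254 = 2122 in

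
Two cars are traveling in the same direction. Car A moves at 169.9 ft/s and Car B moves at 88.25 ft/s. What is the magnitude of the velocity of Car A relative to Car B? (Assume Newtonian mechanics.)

v_rel = |v_A - v_B| = |169.9 - 88.25| = 81.65 ft/s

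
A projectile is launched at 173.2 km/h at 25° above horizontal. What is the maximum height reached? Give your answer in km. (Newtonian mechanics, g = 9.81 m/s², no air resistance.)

v₀ = 173.2 km/h × 0.2777777777777778 = 48.1111 m/s
H = v₀² × sin²(θ) / (2g) = 48.1111² × sin(25°)² / (2 × 9.81) = 2314.68 × 0.178606 / 19.62 = 21.0711 m
H = 21.0711 m / 1000.0 = 0.02107 km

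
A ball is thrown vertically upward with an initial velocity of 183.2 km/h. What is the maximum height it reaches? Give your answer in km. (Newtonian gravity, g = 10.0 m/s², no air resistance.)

v₀ = 183.2 km/h × 0.2777777777777778 = 50.8889 m/s
h_max = v₀² / (2g) = 50.8889² / (2 × 10.0) = 2589.68 / 20.0 = 129.484 m
h_max = 129.484 m / 1000.0 = 0.1295 km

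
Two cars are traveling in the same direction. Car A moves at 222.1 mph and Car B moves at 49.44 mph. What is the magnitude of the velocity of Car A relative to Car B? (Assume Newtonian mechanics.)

v_rel = |v_A - v_B| = |222.1 - 49.44| = 172.66 mph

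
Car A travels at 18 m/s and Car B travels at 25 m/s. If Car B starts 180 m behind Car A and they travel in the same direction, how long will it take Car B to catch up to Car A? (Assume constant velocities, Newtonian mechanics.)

Relative speed: v_rel = 25 - 18 = 7 m/s
Time to catch: t = d₀/v_rel = 180/7 = 25.71 s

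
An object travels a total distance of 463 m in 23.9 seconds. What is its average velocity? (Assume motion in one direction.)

v_avg = Δd / Δt = 463 / 23.9 = 19.37 m/s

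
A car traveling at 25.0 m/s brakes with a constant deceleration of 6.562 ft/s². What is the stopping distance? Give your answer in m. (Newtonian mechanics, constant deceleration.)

a = 6.562 ft/s² × 0.3048 = 2.0001 m/s²
d = v₀² / (2a) = 25.0² / (2 × 2.0001) = 625.0 / 4.0002 = 156.2 m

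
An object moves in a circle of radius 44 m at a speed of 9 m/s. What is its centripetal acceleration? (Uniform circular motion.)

a_c = v²/r = 9²/44 = 81/44 = 1.84 m/s²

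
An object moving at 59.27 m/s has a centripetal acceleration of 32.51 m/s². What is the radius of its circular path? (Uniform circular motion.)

r = v²/a_c = 59.27²/32.51 = 108.06 m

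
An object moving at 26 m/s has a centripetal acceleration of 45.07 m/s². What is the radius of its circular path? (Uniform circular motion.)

r = v²/a_c = 26²/45.07 = 15.0 m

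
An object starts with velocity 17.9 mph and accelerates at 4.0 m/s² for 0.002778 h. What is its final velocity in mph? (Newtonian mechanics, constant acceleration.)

v₀ = 17.9 mph × 0.44704 = 8.00202 m/s
t = 0.002778 h × 3600.0 = 10.0008 s
v = v₀ + a × t = 8.00202 + 4.0 × 10.0008 = 48.0052 m/s
v = 48.0052 m/s / 0.44704 = 107.4 mph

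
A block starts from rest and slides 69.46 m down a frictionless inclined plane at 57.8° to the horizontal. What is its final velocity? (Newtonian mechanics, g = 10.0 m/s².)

a = g sin(θ) = 10.0 × sin(57.8°) = 8.4619 m/s²
v = √(2ad) = √(2 × 8.4619 × 69.46) = 34.29 m/s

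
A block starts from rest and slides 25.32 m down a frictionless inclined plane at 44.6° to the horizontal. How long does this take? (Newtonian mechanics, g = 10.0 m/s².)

a = g sin(θ) = 10.0 × sin(44.6°) = 7.0215 m/s²
t = √(2d/a) = √(2 × 25.32 / 7.0215) = 2.69 s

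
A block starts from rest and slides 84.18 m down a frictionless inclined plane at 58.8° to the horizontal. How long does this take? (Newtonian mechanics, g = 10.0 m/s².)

a = g sin(θ) = 10.0 × sin(58.8°) = 8.5536 m/s²
t = √(2d/a) = √(2 × 84.18 / 8.5536) = 4.44 s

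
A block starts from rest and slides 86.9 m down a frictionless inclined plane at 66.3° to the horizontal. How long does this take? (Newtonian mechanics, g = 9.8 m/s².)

a = g sin(θ) = 9.8 × sin(66.3°) = 8.9735 m/s²
t = √(2d/a) = √(2 × 86.9 / 8.9735) = 4.4 s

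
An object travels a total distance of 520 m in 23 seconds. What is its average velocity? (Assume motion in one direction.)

v_avg = Δd / Δt = 520 / 23 = 22.61 m/s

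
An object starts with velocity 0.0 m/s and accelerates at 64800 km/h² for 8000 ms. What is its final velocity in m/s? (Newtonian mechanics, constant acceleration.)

a = 64800 km/h² × 7.716049382716049e-05 = 5.0 m/s²
t = 8000 ms × 0.001 = 8.0 s
v = v₀ + a × t = 0.0 + 5.0 × 8.0 = 40.0 m/s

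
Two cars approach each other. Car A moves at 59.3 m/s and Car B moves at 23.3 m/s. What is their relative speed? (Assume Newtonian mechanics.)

v_rel = v_A + v_B = 59.3 + 23.3 = 82.6 m/s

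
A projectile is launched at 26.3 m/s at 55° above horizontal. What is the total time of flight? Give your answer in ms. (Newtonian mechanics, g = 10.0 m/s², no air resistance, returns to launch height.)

T = 2 × v₀ × sin(θ) / g = 2 × 26.3 × sin(55°) / 10.0 = 2 × 26.3 × 0.819152 / 10.0 = 4.30874 s
T = 4.30874 s / 0.001 = 4309 ms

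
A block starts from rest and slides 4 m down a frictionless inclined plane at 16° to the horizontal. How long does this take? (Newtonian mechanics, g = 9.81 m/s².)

a = g sin(θ) = 9.81 × sin(16°) = 2.704 m/s²
t = √(2d/a) = √(2 × 4 / 2.704) = 1.72 s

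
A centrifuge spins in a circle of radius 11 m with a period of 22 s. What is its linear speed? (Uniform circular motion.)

v = 2πr/T = 2π×11/22 = 3.14 m/s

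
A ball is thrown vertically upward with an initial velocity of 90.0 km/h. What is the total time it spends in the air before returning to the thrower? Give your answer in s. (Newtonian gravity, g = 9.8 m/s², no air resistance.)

v₀ = 90.0 km/h × 0.2777777777777778 = 25.0 m/s
t_total = 2 × v₀ / g = 2 × 25.0 / 9.8 = 5.102 s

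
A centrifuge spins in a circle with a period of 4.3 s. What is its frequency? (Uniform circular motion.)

f = 1/T = 1/4.3 = 0.2326 Hz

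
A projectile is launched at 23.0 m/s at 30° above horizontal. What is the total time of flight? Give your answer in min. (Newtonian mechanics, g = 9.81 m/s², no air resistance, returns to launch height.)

T = 2 × v₀ × sin(θ) / g = 2 × 23.0 × sin(30°) / 9.81 = 2 × 23.0 × 0.5 / 9.81 = 2.34455 s
T = 2.34455 s / 60.0 = 0.03908 min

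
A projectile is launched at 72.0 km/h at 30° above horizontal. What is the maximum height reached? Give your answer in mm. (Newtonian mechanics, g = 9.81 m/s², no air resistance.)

v₀ = 72.0 km/h × 0.2777777777777778 = 20.0 m/s
H = v₀² × sin²(θ) / (2g) = 20.0² × sin(30°)² / (2 × 9.81) = 400.0 × 0.25 / 19.62 = 5.09684 m
H = 5.09684 m / 0.001 = 5097 mm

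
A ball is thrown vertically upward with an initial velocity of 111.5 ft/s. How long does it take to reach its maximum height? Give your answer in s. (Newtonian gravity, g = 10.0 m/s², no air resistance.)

v₀ = 111.5 ft/s × 0.3048 = 33.9852 m/s
t_up = v₀ / g = 33.9852 / 10.0 = 3.399 s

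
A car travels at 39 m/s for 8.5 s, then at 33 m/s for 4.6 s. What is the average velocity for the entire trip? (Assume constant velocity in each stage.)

d₁ = v₁t₁ = 39 × 8.5 = 331.5 m
d₂ = v₂t₂ = 33 × 4.6 = 151.8 m
d_total = 483.3 m, t_total = 13.1 s
v_avg = d_total/t_total = 483.3/13.1 = 36.89 m/s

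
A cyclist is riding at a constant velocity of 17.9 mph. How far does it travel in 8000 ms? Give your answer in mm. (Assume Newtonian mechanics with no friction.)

v = 17.9 mph × 0.44704 = 8.00202 m/s
t = 8000 ms × 0.001 = 8.0 s
d = v × t = 8.00202 × 8.0 = 64.0162 m
d = 64.0162 m / 0.001 = 64020 mm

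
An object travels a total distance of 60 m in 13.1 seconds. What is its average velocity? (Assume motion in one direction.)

v_avg = Δd / Δt = 60 / 13.1 = 4.58 m/s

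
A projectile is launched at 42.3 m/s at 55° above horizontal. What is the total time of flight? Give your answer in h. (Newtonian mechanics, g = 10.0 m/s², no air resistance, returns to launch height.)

T = 2 × v₀ × sin(θ) / g = 2 × 42.3 × sin(55°) / 10.0 = 2 × 42.3 × 0.819152 / 10.0 = 6.93003 s
T = 6.93003 s / 3600.0 = 0.001925 h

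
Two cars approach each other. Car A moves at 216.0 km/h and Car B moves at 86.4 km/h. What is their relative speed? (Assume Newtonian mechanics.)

v_rel = v_A + v_B = 216.0 + 86.4 = 302.4 km/h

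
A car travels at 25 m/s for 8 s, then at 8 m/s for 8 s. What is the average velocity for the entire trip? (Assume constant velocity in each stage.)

d₁ = v₁t₁ = 25 × 8 = 200 m
d₂ = v₂t₂ = 8 × 8 = 64 m
d_total = 264 m, t_total = 16 s
v_avg = d_total/t_total = 264/16 = 16.5 m/s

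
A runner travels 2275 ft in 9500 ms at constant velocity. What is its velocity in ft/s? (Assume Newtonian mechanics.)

d = 2275 ft × 0.3048 = 693.42 m
t = 9500 ms × 0.001 = 9.5 s
v = d / t = 693.42 / 9.5 = 72.9916 m/s
v = 72.9916 m/s / 0.3048 = 239.5 ft/s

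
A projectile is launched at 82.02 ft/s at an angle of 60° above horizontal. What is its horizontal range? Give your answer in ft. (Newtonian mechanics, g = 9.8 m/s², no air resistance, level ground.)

v₀ = 82.02 ft/s × 0.3048 = 24.9997 m/s
R = v₀² × sin(2θ) / g = 24.9997² × sin(2 × 60°) / 9.8 = 624.985 × 0.866025 / 9.8 = 55.2299 m
R = 55.2299 m / 0.3048 = 181.2 ft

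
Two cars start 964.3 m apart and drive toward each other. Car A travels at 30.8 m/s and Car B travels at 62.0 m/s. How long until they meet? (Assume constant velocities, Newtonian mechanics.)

Combined speed: v_combined = 30.8 + 62.0 = 92.8 m/s
Time to meet: t = d/v_combined = 964.3/92.8 = 10.39 s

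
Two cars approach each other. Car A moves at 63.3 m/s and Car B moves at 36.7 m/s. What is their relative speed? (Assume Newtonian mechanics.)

v_rel = v_A + v_B = 63.3 + 36.7 = 100.0 m/s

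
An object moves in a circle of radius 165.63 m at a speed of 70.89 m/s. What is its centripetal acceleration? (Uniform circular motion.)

a_c = v²/r = 70.89²/165.63 = 5025.3921/165.63 = 30.34 m/s²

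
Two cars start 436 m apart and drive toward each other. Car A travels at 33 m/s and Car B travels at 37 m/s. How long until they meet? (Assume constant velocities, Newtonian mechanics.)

Combined speed: v_combined = 33 + 37 = 70 m/s
Time to meet: t = d/v_combined = 436/70 = 6.23 s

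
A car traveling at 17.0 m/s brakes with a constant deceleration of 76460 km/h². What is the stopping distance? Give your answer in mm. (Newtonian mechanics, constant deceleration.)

a = 76460 km/h² × 7.716049382716049e-05 = 5.89969 m/s²
d = v₀² / (2a) = 17.0² / (2 × 5.89969) = 289.0 / 11.7994 = 24.4928 m
d = 24.4928 m / 0.001 = 24490 mm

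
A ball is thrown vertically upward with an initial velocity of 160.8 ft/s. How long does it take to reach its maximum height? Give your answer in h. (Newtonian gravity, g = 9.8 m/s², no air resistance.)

v₀ = 160.8 ft/s × 0.3048 = 49.0118 m/s
t_up = v₀ / g = 49.0118 / 9.8 = 5.0012 s
t_up = 5.0012 s / 3600.0 = 0.001389 h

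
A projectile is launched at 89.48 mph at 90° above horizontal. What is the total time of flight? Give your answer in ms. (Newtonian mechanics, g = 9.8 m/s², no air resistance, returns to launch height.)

v₀ = 89.48 mph × 0.44704 = 40.0011 m/s
T = 2 × v₀ × sin(θ) / g = 2 × 40.0011 × sin(90°) / 9.8 = 2 × 40.0011 × 1.0 / 9.8 = 8.16349 s
T = 8.16349 s / 0.001 = 8163 ms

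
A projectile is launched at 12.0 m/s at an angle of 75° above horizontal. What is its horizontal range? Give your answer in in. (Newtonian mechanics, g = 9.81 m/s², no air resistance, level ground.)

R = v₀² × sin(2θ) / g = 12.0² × sin(2 × 75°) / 9.81 = 144.0 × 0.5 / 9.81 = 7.33945 m
R = 7.33945 m / 0.0254 = 289.0 in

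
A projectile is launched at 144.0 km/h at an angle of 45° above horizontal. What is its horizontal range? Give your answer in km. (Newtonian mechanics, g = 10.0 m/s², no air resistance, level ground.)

v₀ = 144.0 km/h × 0.2777777777777778 = 40.0 m/s
R = v₀² × sin(2θ) / g = 40.0² × sin(2 × 45°) / 10.0 = 1600.0 × 1.0 / 10.0 = 160.0 m
R = 160.0 m / 1000.0 = 0.16 km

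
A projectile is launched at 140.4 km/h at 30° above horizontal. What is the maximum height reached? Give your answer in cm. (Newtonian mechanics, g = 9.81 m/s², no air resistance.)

v₀ = 140.4 km/h × 0.2777777777777778 = 39.0 m/s
H = v₀² × sin²(θ) / (2g) = 39.0² × sin(30°)² / (2 × 9.81) = 1521.0 × 0.25 / 19.62 = 19.3807 m
H = 19.3807 m / 0.01 = 1938 cm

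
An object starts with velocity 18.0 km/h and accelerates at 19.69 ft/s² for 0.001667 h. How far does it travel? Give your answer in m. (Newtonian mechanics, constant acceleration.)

v₀ = 18.0 km/h × 0.2777777777777778 = 5.0 m/s
a = 19.69 ft/s² × 0.3048 = 6.00151 m/s²
t = 0.001667 h × 3600.0 = 6.0012 s
d = v₀ × t + ½ × a × t² = 5.0 × 6.0012 + 0.5 × 6.00151 × 6.0012² = 138.1 m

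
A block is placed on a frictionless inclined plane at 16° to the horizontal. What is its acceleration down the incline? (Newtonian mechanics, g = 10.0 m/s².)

a = g sin(θ) = 10.0 × sin(16°) = 10.0 × 0.2756 = 2.76 m/s²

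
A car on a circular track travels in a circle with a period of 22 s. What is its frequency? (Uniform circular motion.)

f = 1/T = 1/22 = 0.0455 Hz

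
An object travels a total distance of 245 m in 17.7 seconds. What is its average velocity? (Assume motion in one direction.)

v_avg = Δd / Δt = 245 / 17.7 = 13.84 m/s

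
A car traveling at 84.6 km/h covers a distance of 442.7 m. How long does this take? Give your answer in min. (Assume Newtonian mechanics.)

v = 84.6 km/h × 0.2777777777777778 = 23.5 m/s
t = d / v = 442.7 / 23.5 = 18.8383 s
t = 18.8383 s / 60.0 = 0.314 min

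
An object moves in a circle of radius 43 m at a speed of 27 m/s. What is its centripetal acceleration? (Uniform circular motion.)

a_c = v²/r = 27²/43 = 729/43 = 16.95 m/s²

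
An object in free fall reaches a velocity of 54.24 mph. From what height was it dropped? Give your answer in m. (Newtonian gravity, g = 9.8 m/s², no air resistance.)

v = 54.24 mph × 0.44704 = 24.2474 m/s
h = v² / (2g) = 24.2474² / (2 × 9.8) = 30.0 m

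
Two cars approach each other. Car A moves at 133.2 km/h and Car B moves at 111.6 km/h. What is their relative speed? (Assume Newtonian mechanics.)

v_rel = v_A + v_B = 133.2 + 111.6 = 244.8 km/h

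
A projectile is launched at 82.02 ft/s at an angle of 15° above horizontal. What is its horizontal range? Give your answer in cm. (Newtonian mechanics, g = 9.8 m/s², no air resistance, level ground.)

v₀ = 82.02 ft/s × 0.3048 = 24.9997 m/s
R = v₀² × sin(2θ) / g = 24.9997² × sin(2 × 15°) / 9.8 = 624.985 × 0.5 / 9.8 = 31.887 m
R = 31.887 m / 0.01 = 3189 cm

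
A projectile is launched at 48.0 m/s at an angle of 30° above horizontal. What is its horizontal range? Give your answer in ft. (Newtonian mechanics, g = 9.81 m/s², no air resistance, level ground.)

R = v₀² × sin(2θ) / g = 48.0² × sin(2 × 30°) / 9.81 = 2304.0 × 0.866025 / 9.81 = 203.397 m
R = 203.397 m / 0.3048 = 667.3 ft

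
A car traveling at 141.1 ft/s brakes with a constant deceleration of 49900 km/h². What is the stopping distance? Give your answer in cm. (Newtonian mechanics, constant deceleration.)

v₀ = 141.1 ft/s × 0.3048 = 43.0073 m/s
a = 49900 km/h² × 7.716049382716049e-05 = 3.85031 m/s²
d = v₀² / (2a) = 43.0073² / (2 × 3.85031) = 1849.63 / 7.70062 = 240.192 m
d = 240.192 m / 0.01 = 24020 cm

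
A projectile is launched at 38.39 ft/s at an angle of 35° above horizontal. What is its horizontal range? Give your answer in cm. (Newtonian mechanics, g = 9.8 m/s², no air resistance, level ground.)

v₀ = 38.39 ft/s × 0.3048 = 11.7013 m/s
R = v₀² × sin(2θ) / g = 11.7013² × sin(2 × 35°) / 9.8 = 136.92 × 0.939693 / 9.8 = 13.1289 m
R = 13.1289 m / 0.01 = 1313 cm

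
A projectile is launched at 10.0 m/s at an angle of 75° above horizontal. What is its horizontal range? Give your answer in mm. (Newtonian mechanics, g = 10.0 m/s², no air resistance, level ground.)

R = v₀² × sin(2θ) / g = 10.0² × sin(2 × 75°) / 10.0 = 100.0 × 0.5 / 10.0 = 5.0 m
R = 5.0 m / 0.001 = 5000 mm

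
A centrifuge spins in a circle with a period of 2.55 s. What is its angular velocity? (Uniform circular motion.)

ω = 2π/T = 2π/2.55 = 2.464 rad/s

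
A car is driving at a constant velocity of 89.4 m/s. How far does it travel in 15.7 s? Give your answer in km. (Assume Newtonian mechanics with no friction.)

d = v × t = 89.4 × 15.7 = 1403.58 m
d = 1403.58 m / 1000.0 = 1.404 km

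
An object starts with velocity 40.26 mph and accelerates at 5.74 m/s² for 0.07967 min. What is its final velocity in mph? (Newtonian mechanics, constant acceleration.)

v₀ = 40.26 mph × 0.44704 = 17.9978 m/s
t = 0.07967 min × 60.0 = 4.7802 s
v = v₀ + a × t = 17.9978 + 5.74 × 4.7802 = 45.4361 m/s
v = 45.4361 m/s / 0.44704 = 101.6 mph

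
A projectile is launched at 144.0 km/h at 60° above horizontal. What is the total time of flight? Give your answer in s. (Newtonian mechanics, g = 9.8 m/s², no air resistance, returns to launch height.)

v₀ = 144.0 km/h × 0.2777777777777778 = 40.0 m/s
T = 2 × v₀ × sin(θ) / g = 2 × 40.0 × sin(60°) / 9.8 = 2 × 40.0 × 0.866025 / 9.8 = 7.07 s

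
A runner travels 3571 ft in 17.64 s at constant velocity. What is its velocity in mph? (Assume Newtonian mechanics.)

d = 3571 ft × 0.3048 = 1088.44 m
v = d / t = 1088.44 / 17.64 = 61.7029 m/s
v = 61.7029 m/s / 0.44704 = 138.0 mph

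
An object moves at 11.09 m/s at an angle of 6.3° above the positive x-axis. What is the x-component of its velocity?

vₓ = v cos(θ) = 11.09 × cos(6.3°) = 11.02 m/s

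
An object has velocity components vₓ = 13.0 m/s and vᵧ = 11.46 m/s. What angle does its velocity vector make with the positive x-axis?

θ = arctan(vᵧ/vₓ) = arctan(11.46/13.0) = 41.4°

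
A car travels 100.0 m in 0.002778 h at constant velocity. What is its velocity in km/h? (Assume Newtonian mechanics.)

t = 0.002778 h × 3600.0 = 10.0008 s
v = d / t = 100.0 / 10.0008 = 9.9992 m/s
v = 9.9992 m/s / 0.2777777777777778 = 36.0 km/h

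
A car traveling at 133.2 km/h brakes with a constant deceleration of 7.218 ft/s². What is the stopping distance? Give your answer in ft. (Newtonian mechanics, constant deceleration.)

v₀ = 133.2 km/h × 0.2777777777777778 = 37.0 m/s
a = 7.218 ft/s² × 0.3048 = 2.20005 m/s²
d = v₀² / (2a) = 37.0² / (2 × 2.20005) = 1369.0 / 4.4001 = 311.129 m
d = 311.129 m / 0.3048 = 1021 ft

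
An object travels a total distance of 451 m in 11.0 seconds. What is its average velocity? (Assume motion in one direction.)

v_avg = Δd / Δt = 451 / 11.0 = 41.0 m/s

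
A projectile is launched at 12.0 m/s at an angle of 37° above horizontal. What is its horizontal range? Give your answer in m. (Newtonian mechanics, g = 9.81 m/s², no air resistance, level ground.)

R = v₀² × sin(2θ) / g = 12.0² × sin(2 × 37°) / 9.81 = 144.0 × 0.961262 / 9.81 = 14.11 m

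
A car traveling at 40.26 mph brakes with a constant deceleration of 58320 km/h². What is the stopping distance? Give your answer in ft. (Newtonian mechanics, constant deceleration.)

v₀ = 40.26 mph × 0.44704 = 17.9978 m/s
a = 58320 km/h² × 7.716049382716049e-05 = 4.5 m/s²
d = v₀² / (2a) = 17.9978² / (2 × 4.5) = 323.921 / 9.0 = 35.9912 m
d = 35.9912 m / 0.3048 = 118.1 ft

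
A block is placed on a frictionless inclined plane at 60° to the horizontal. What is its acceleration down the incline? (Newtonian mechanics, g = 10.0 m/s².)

a = g sin(θ) = 10.0 × sin(60°) = 10.0 × 0.866 = 8.66 m/s²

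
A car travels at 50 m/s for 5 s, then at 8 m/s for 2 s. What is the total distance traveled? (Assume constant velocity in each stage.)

d₁ = v₁t₁ = 50 × 5 = 250 m
d₂ = v₂t₂ = 8 × 2 = 16 m
d_total = 250 + 16 = 266 m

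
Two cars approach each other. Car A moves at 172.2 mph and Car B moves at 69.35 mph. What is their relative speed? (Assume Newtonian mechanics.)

v_rel = v_A + v_B = 172.2 + 69.35 = 241.55 mph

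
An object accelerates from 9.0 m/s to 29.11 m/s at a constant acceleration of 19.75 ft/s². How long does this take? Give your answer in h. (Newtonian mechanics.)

a = 19.75 ft/s² × 0.3048 = 6.0198 m/s²
t = (v - v₀) / a = (29.11 - 9.0) / 6.0198 = 3.34064 s
t = 3.34064 s / 3600.0 = 0.000928 h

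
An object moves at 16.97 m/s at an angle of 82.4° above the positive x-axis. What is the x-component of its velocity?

vₓ = v cos(θ) = 16.97 × cos(82.4°) = 2.24 m/s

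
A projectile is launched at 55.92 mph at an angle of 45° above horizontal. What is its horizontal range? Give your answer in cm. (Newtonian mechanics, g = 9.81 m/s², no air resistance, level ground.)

v₀ = 55.92 mph × 0.44704 = 24.9985 m/s
R = v₀² × sin(2θ) / g = 24.9985² × sin(2 × 45°) / 9.81 = 624.925 × 1.0 / 9.81 = 63.7029 m
R = 63.7029 m / 0.01 = 6370 cm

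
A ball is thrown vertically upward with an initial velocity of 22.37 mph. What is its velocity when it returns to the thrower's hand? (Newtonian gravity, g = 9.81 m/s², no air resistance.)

By conservation of energy (no air resistance), the ball returns to the throw height with the same speed as launch, but directed downward.
|v_ground| = v₀ = 22.37 mph
v_ground = 22.37 mph (downward)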